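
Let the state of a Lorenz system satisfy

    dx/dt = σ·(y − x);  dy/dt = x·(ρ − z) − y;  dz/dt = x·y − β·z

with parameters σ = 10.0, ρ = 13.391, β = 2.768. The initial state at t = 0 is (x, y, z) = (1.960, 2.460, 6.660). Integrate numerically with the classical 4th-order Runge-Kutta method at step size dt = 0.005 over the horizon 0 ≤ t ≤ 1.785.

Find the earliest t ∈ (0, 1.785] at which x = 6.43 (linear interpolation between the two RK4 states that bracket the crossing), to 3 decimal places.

t = 0.304

t=0.000: state=(1.960, 2.460, 6.660)
step 1 (dt=0.005): k1=(5.000, 10.733, -13.613), k2=(5.143, 10.857, -13.435), k3=(5.143, 10.858, -13.435), k4=(5.286, 10.985, -13.256); state += dt/6·(k1+2k2+2k3+k4)
t=0.005: state=(1.986, 2.514, 6.593)
t=0.010: state=(2.013, 2.570, 6.527)
t=0.015: state=(2.041, 2.627, 6.464)
continuing one RK4 step at a time; state shown every 20 steps (Δt=0.1):
t=0.100: state=(2.748, 3.836, 5.692)
t=0.200: state=(4.185, 5.993, 5.808)
t=0.300: state=(6.336, 8.744, 7.858)
next step: t=0.305: state=(6.457, 8.874, 8.030) — x has crossed 6.43
linear interpolation between t=0.300 (6.33631) and t=0.305 (6.45695) → t≈0.304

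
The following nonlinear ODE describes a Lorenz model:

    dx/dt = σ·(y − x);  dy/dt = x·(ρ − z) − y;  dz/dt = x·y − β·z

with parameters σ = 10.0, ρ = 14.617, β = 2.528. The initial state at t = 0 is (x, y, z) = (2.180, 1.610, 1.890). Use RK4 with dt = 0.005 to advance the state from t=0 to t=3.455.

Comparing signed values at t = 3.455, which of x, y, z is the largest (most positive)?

t=0.000: state=(2.180, 1.610, 1.890)
step 1 (dt=0.005): k1=(-5.700, 26.135, -1.268), k2=(-4.904, 25.895, -1.142), k3=(-4.930, 25.920, -1.140), k4=(-4.157, 25.704, -1.014); state += dt/6·(k1+2k2+2k3+k4)
t=0.005: state=(2.155, 1.740, 1.884)
t=0.010: state=(2.138, 1.867, 1.880)
t=0.015: state=(2.128, 1.993, 1.877)
continuing one RK4 step at a time; state shown every 40 steps (Δt=0.2):
t=0.200: state=(5.030, 8.096, 3.742)
t=0.400: state=(11.277, 11.465, 19.089)
t=0.600: state=(3.945, 0.182, 17.824)
t=0.800: state=(0.461, 0.012, 10.730)
t=1.000: state=(0.239, 0.303, 6.478)
t=1.200: state=(0.591, 0.917, 3.945)
t=1.400: state=(1.936, 3.139, 2.767)
t=1.600: state=(6.520, 10.061, 6.136)
t=1.800: state=(10.488, 8.136, 21.124)
t=2.000: state=(2.813, 0.220, 15.909)
t=2.200: state=(0.681, 0.518, 9.647)
t=2.400: state=(0.978, 1.393, 5.931)
t=2.600: state=(2.673, 4.143, 4.346)
t=2.800: state=(7.623, 10.886, 9.068)
t=3.000: state=(9.089, 5.947, 20.599)
t=3.200: state=(2.666, 0.885, 14.609)
t=3.400: state=(1.447, 1.594, 9.113)
t=3.455: state=(1.598, 1.998, 8.069)
compare at T: x=1.598, y=1.998, z=8.069

largest component: z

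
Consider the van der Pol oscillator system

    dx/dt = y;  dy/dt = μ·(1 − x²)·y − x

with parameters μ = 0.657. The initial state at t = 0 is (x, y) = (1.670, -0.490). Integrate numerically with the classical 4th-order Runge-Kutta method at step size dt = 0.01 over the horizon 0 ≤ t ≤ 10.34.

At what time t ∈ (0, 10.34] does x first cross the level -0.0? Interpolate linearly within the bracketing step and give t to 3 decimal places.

t=0.000: state=(1.670, -0.490)
step 1 (dt=0.01): k1=(-0.490, -1.094), k2=(-0.495, -1.088), k3=(-0.495, -1.088), k4=(-0.501, -1.082); state += dt/6·(k1+2k2+2k3+k4)
t=0.010: state=(1.665, -0.501)
t=0.020: state=(1.660, -0.512)
t=0.030: state=(1.655, -0.522)
continuing one RK4 step at a time; state shown every 50 steps (Δt=0.5):
t=0.500: state=(1.305, -0.950)
t=1.000: state=(0.713, -1.446)
t=1.410: state=(0.012, -1.984)
next step: t=1.420: state=(-0.008, -1.997) — x has crossed -0.0
linear interpolation between t=1.410 (0.01224) and t=1.420 (-0.00767) → t≈1.416

t = 1.416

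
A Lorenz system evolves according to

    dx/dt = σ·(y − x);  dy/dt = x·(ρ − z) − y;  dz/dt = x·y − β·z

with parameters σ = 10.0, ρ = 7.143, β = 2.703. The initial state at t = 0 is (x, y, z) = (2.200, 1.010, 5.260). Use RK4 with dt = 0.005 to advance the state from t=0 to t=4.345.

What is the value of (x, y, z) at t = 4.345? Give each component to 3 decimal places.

(x, y, z) = (4.117, 4.166, 6.057)

t=0.000: state=(2.200, 1.010, 5.260)
step 1 (dt=0.005): k1=(-11.900, 3.133, -11.996), k2=(-11.524, 3.134, -11.928), k3=(-11.534, 3.135, -11.927), k4=(-11.167, 3.136, -11.859); state += dt/6·(k1+2k2+2k3+k4)
t=0.005: state=(2.142, 1.026, 5.200)
t=0.010: state=(2.088, 1.041, 5.141)
t=0.015: state=(2.038, 1.057, 5.083)
continuing one RK4 step at a time; state shown every 40 steps (Δt=0.2):
t=0.200: state=(1.543, 1.689, 3.404)
t=0.400: state=(2.258, 2.807, 2.640)
t=0.600: state=(3.714, 4.591, 3.302)
t=0.800: state=(5.345, 5.904, 5.875)
t=1.000: state=(5.314, 4.747, 8.079)
t=1.200: state=(3.878, 3.227, 7.413)
t=1.400: state=(3.092, 2.955, 5.875)
t=1.600: state=(3.217, 3.445, 4.945)
t=1.800: state=(3.872, 4.259, 5.014)
t=2.000: state=(4.548, 4.777, 5.956)
t=2.200: state=(4.627, 4.480, 6.832)
t=2.400: state=(4.144, 3.873, 6.784)
t=2.600: state=(3.741, 3.633, 6.181)
t=2.800: state=(3.723, 3.802, 5.714)
t=3.000: state=(3.983, 4.141, 5.701)
t=3.200: state=(4.254, 4.345, 6.057)
t=3.400: state=(4.298, 4.252, 6.396)
t=3.600: state=(4.128, 4.024, 6.413)
t=3.800: state=(3.959, 3.906, 6.189)
t=4.000: state=(3.934, 3.960, 5.988)
t=4.200: state=(4.032, 4.095, 5.968)
t=4.345: state=(4.117, 4.166, 6.057)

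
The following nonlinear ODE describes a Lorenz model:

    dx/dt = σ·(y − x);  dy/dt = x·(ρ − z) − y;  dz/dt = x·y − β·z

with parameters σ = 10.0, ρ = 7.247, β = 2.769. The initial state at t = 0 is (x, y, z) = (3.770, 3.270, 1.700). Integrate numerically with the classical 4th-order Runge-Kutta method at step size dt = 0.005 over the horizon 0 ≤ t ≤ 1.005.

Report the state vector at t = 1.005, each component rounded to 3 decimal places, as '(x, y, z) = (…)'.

t=0.000: state=(3.770, 3.270, 1.700)
step 1 (dt=0.005): k1=(-5.000, 17.642, 7.621), k2=(-4.434, 17.457, 7.693), k3=(-4.453, 17.465, 7.695), k4=(-3.904, 17.287, 7.769); state += dt/6·(k1+2k2+2k3+k4)
t=0.005: state=(3.748, 3.357, 1.738)
t=0.010: state=(3.731, 3.443, 1.778)
t=0.015: state=(3.719, 3.527, 1.818)
continuing one RK4 step at a time; state shown every 10 steps (Δt=0.05):
t=0.050: state=(3.750, 4.081, 2.123)
t=0.100: state=(4.036, 4.801, 2.656)
t=0.150: state=(4.478, 5.449, 3.335)
t=0.200: state=(4.980, 5.990, 4.172)
t=0.250: state=(5.462, 6.357, 5.147)
t=0.300: state=(5.850, 6.481, 6.188)
t=0.350: state=(6.074, 6.324, 7.182)
t=0.400: state=(6.091, 5.907, 7.999)
t=0.450: state=(5.895, 5.311, 8.540)
t=0.500: state=(5.525, 4.653, 8.765)
t=0.550: state=(5.048, 4.037, 8.702)
t=0.600: state=(4.538, 3.529, 8.419)
t=0.650: state=(4.057, 3.154, 7.997)
t=0.700: state=(3.644, 2.904, 7.505)
t=0.750: state=(3.320, 2.762, 6.992)
t=0.800: state=(3.086, 2.706, 6.495)
t=0.850: state=(2.937, 2.719, 6.035)
t=0.900: state=(2.864, 2.787, 5.626)
t=0.950: state=(2.857, 2.902, 5.277)
t=1.000: state=(2.906, 3.058, 4.995)
t=1.005: state=(2.914, 3.075, 4.971)

(x, y, z) = (2.914, 3.075, 4.971)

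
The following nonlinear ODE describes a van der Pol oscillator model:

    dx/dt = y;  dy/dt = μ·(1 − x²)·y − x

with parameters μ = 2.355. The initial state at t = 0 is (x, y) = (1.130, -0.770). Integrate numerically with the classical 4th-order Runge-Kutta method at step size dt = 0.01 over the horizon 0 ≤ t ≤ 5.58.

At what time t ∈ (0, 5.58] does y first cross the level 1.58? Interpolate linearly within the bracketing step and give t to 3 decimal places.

t = 4.578

t=0.000: state=(1.130, -0.770)
step 1 (dt=0.01): k1=(-0.770, -0.628), k2=(-0.773, -0.638), k3=(-0.773, -0.638), k4=(-0.776, -0.648); state += dt/6·(k1+2k2+2k3+k4)
t=0.010: state=(1.122, -0.776)
t=0.020: state=(1.114, -0.783)
t=0.030: state=(1.107, -0.790)
continuing one RK4 step at a time; state shown every 20 steps (Δt=0.2):
t=0.200: state=(0.960, -0.942)
t=0.400: state=(0.744, -1.250)
t=0.600: state=(0.443, -1.825)
t=0.800: state=(-0.019, -2.891)
t=1.000: state=(-0.736, -4.196)
t=1.200: state=(-1.543, -3.295)
t=1.400: state=(-1.951, -0.950)
t=1.600: state=(-2.028, -0.017)
t=1.800: state=(-2.003, 0.210)
t=2.000: state=(-1.954, 0.269)
t=2.200: state=(-1.898, 0.294)
t=2.400: state=(-1.837, 0.312)
t=2.600: state=(-1.773, 0.331)
t=2.800: state=(-1.704, 0.353)
t=3.000: state=(-1.631, 0.380)
t=3.200: state=(-1.552, 0.413)
t=3.400: state=(-1.465, 0.454)
t=3.600: state=(-1.369, 0.509)
t=3.800: state=(-1.260, 0.585)
t=4.000: state=(-1.133, 0.695)
t=4.200: state=(-0.978, 0.864)
t=4.400: state=(-0.780, 1.146)
t=4.570: state=(-0.553, 1.554)
next step: t=4.580: state=(-0.538, 1.586) — y has crossed 1.58
linear interpolation between t=4.570 (1.55450) and t=4.580 (1.58593) → t≈4.578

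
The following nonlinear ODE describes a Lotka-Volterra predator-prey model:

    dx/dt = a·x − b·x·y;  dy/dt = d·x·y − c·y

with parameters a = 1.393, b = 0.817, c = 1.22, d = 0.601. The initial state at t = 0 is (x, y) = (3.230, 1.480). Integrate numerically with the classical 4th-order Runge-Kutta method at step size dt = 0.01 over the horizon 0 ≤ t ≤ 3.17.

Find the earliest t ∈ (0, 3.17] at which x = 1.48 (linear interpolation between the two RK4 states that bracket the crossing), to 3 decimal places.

t = 1.594

t=0.000: state=(3.230, 1.480)
step 1 (dt=0.01): k1=(0.594, 1.067), k2=(0.580, 1.074), k3=(0.580, 1.074), k4=(0.566, 1.080); state += dt/6·(k1+2k2+2k3+k4)
t=0.010: state=(3.236, 1.491)
t=0.020: state=(3.241, 1.502)
t=0.030: state=(3.247, 1.513)
continuing one RK4 step at a time; state shown every 20 steps (Δt=0.2):
t=0.200: state=(3.289, 1.718)
t=0.400: state=(3.210, 1.992)
t=0.600: state=(2.994, 2.269)
t=0.800: state=(2.676, 2.501)
t=1.000: state=(2.319, 2.646)
t=1.200: state=(1.980, 2.683)
t=1.400: state=(1.694, 2.620)
t=1.590: state=(1.484, 2.490)
next step: t=1.600: state=(1.474, 2.481) — x has crossed 1.48
linear interpolation between t=1.590 (1.48356) and t=1.600 (1.47413) → t≈1.594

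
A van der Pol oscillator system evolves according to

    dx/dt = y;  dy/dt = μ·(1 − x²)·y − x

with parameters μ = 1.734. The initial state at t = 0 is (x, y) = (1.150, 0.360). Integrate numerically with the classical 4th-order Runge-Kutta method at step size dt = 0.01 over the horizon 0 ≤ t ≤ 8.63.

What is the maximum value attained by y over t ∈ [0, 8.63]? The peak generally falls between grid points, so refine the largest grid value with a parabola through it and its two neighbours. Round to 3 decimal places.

max y = 3.497

t=0.000: state=(1.150, 0.360)
step 1 (dt=0.01): k1=(0.360, -1.351), k2=(0.353, -1.352), k3=(0.353, -1.352), k4=(0.346, -1.352); state += dt/6·(k1+2k2+2k3+k4)
t=0.010: state=(1.154, 0.346)
t=0.020: state=(1.157, 0.333)
t=0.030: state=(1.160, 0.319)
continuing one RK4 step at a time; state shown every 50 steps (Δt=0.5):
t=0.500: state=(1.171, -0.245)
t=1.000: state=(0.927, -0.735)
t=1.500: state=(0.376, -1.604)
t=2.000: state=(-0.863, -3.267)
t=2.500: state=(-1.931, -0.566)
t=3.000: state=(-1.911, 0.319)
t=3.500: state=(-1.715, 0.449)
t=4.000: state=(-1.462, 0.575)
t=4.500: state=(-1.120, 0.825)
t=5.000: state=(-0.569, 1.511)
t=5.500: state=(0.610, 3.347)
t=6.000: state=(1.925, 0.943)
t=6.500: state=(1.973, -0.286)
t=7.000: state=(1.789, -0.421)
t=7.500: state=(1.554, -0.526)
t=8.000: state=(1.250, -0.716)
t=8.500: state=(0.794, -1.188)
t=8.630: state=(0.625, -1.426)
largest grid value and its neighbours: y(5.580)=3.49480, y(5.590)=3.49704, y(5.600)=3.49503
parabola through these three points peaks at t≈5.590 with y≈3.49704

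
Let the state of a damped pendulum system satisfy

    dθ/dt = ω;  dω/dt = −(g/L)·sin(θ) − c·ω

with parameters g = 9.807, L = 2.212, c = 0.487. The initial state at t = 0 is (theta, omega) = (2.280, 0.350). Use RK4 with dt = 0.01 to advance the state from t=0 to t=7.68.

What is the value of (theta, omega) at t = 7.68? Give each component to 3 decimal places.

(theta, omega) = (-0.036, -0.661)

t=0.000: state=(2.280, 0.350)
step 1 (dt=0.01): k1=(0.350, -3.535), k2=(0.332, -3.521), k3=(0.332, -3.522), k4=(0.315, -3.508); state += dt/6·(k1+2k2+2k3+k4)
t=0.010: state=(2.283, 0.315)
t=0.020: state=(2.286, 0.280)
t=0.030: state=(2.289, 0.245)
continuing one RK4 step at a time; state shown every 25 steps (Δt=0.25):
t=0.250: state=(2.262, -0.476)
t=0.500: state=(2.043, -1.283)
t=0.750: state=(1.616, -2.134)
t=1.000: state=(0.984, -2.880)
t=1.250: state=(0.218, -3.124)
t=1.500: state=(-0.512, -2.598)
t=1.750: state=(-1.037, -1.559)
t=2.000: state=(-1.283, -0.415)
t=2.250: state=(-1.253, 0.635)
t=2.500: state=(-0.981, 1.504)
t=2.750: state=(-0.528, 2.045)
t=3.000: state=(-0.001, 2.076)
t=3.250: state=(0.466, 1.585)
t=3.500: state=(0.766, 0.786)
t=3.750: state=(0.854, -0.073)
t=4.000: state=(0.738, -0.820)
t=4.250: state=(0.464, -1.321)
t=4.500: state=(0.108, -1.462)
t=4.750: state=(-0.235, -1.220)
t=5.000: state=(-0.479, -0.704)
t=5.250: state=(-0.578, -0.085)
t=5.500: state=(-0.526, 0.482)
t=5.750: state=(-0.351, 0.876)
t=6.000: state=(-0.109, 1.013)
t=6.250: state=(0.132, 0.880)
t=6.500: state=(0.313, 0.540)
t=6.750: state=(0.394, 0.107)
t=7.000: state=(0.368, -0.302)
t=7.250: state=(0.253, -0.591)
t=7.500: state=(0.088, -0.701)
t=7.680: state=(-0.036, -0.661)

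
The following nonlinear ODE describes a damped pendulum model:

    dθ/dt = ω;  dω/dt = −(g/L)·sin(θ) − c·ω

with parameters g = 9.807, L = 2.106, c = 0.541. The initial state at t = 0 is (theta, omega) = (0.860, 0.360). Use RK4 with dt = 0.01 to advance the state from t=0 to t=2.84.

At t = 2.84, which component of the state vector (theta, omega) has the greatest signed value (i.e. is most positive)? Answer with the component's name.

t=0.000: state=(0.860, 0.360)
step 1 (dt=0.01): k1=(0.360, -3.724), k2=(0.341, -3.719), k3=(0.341, -3.719), k4=(0.323, -3.714); state += dt/6·(k1+2k2+2k3+k4)
t=0.010: state=(0.863, 0.323)
t=0.020: state=(0.866, 0.286)
t=0.030: state=(0.869, 0.249)
continuing one RK4 step at a time; state shown every 10 steps (Δt=0.1):
t=0.100: state=(0.878, -0.006)
t=0.200: state=(0.859, -0.353)
t=0.300: state=(0.808, -0.670)
t=0.400: state=(0.727, -0.950)
t=0.500: state=(0.620, -1.183)
t=0.600: state=(0.492, -1.360)
t=0.700: state=(0.350, -1.474)
t=0.800: state=(0.199, -1.519)
t=0.900: state=(0.048, -1.494)
t=1.000: state=(-0.097, -1.404)
t=1.100: state=(-0.231, -1.255)
t=1.200: state=(-0.347, -1.059)
t=1.300: state=(-0.441, -0.828)
t=1.400: state=(-0.512, -0.576)
t=1.500: state=(-0.556, -0.314)
t=1.600: state=(-0.575, -0.054)
t=1.700: state=(-0.567, 0.195)
t=1.800: state=(-0.536, 0.423)
t=1.900: state=(-0.484, 0.622)
t=2.000: state=(-0.413, 0.786)
t=2.100: state=(-0.328, 0.909)
t=2.200: state=(-0.233, 0.987)
t=2.300: state=(-0.132, 1.017)
t=2.400: state=(-0.031, 1.000)
t=2.500: state=(0.066, 0.939)
t=2.600: state=(0.156, 0.839)
t=2.700: state=(0.233, 0.706)
t=2.800: state=(0.296, 0.550)
t=2.840: state=(0.317, 0.482)
compare at T: theta=0.317, omega=0.482

largest component: omega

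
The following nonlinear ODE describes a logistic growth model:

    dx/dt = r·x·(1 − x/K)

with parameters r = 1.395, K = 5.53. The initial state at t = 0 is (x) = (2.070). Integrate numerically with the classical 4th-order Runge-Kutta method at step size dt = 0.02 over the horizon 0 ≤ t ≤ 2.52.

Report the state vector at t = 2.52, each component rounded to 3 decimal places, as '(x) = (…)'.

t=0.000: state=(2.070)
step 1 (dt=0.02): k1=(1.807), k2=(1.813), k3=(1.813), k4=(1.819); state += dt/6·(k1+2k2+2k3+k4)
t=0.020: state=(2.106)
t=0.040: state=(2.143)
t=0.060: state=(2.179)
continuing one RK4 step at a time; state shown every 5 steps (Δt=0.1):
t=0.100: state=(2.254)
t=0.200: state=(2.442)
t=0.300: state=(2.633)
t=0.400: state=(2.826)
t=0.500: state=(3.018)
t=0.600: state=(3.208)
t=0.700: state=(3.394)
t=0.800: state=(3.573)
t=0.900: state=(3.746)
t=1.000: state=(3.910)
t=1.100: state=(4.065)
t=1.200: state=(4.210)
t=1.300: state=(4.345)
t=1.400: state=(4.470)
t=1.500: state=(4.585)
t=1.600: state=(4.689)
t=1.700: state=(4.784)
t=1.800: state=(4.869)
t=1.900: state=(4.946)
t=2.000: state=(5.015)
t=2.100: state=(5.077)
t=2.200: state=(5.131)
t=2.300: state=(5.180)
t=2.400: state=(5.223)
t=2.500: state=(5.261)
t=2.520: state=(5.268)

(x) = (5.268)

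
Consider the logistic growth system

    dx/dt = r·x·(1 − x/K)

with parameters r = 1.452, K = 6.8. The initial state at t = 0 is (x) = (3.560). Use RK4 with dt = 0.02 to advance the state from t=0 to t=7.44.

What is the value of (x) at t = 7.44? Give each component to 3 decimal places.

(x) = (6.800)

t=0.000: state=(3.560)
step 1 (dt=0.02): k1=(2.463), k2=(2.461), k3=(2.461), k4=(2.459); state += dt/6·(k1+2k2+2k3+k4)
t=0.020: state=(3.609)
t=0.040: state=(3.658)
t=0.060: state=(3.707)
continuing one RK4 step at a time; state shown every 25 steps (Δt=0.5):
t=0.500: state=(4.721)
t=1.000: state=(5.606)
t=1.500: state=(6.165)
t=2.000: state=(6.477)
t=2.500: state=(6.640)
t=3.000: state=(6.722)
t=3.500: state=(6.762)
t=4.000: state=(6.781)
t=4.500: state=(6.791)
t=5.000: state=(6.796)
t=5.500: state=(6.798)
t=6.000: state=(6.799)
t=6.500: state=(6.800)
t=7.000: state=(6.800)
t=7.440: state=(6.800)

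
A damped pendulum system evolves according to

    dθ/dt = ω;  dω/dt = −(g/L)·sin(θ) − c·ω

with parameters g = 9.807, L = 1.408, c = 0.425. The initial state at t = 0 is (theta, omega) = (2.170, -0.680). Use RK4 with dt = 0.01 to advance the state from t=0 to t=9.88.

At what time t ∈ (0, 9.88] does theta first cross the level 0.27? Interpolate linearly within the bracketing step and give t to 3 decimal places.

t = 0.720

t=0.000: state=(2.170, -0.680)
step 1 (dt=0.01): k1=(-0.680, -5.463), k2=(-0.707, -5.464), k3=(-0.707, -5.465), k4=(-0.735, -5.467); state += dt/6·(k1+2k2+2k3+k4)
t=0.010: state=(2.163, -0.735)
t=0.020: state=(2.155, -0.789)
t=0.030: state=(2.147, -0.844)
continuing one RK4 step at a time; state shown every 50 steps (Δt=0.5):
t=0.500: state=(1.123, -3.492)
t=0.710: state=(0.311, -4.093)
next step: t=0.720: state=(0.270, -4.095) — theta has crossed 0.27
linear interpolation between t=0.710 (0.31063) and t=0.720 (0.26969) → t≈0.720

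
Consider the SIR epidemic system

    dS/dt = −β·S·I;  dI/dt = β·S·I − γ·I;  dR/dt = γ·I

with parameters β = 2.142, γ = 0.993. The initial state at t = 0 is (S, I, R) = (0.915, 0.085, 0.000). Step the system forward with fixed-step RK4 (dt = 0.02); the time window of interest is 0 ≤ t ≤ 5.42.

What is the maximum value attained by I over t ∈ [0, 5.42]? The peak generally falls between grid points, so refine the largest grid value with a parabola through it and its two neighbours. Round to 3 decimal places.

t=0.000: state=(0.915, 0.085, 0.000)
step 1 (dt=0.02): k1=(-0.167, 0.082, 0.084), k2=(-0.168, 0.083, 0.085), k3=(-0.168, 0.083, 0.085), k4=(-0.169, 0.083, 0.086); state += dt/6·(k1+2k2+2k3+k4)
t=0.020: state=(0.912, 0.087, 0.002)
t=0.040: state=(0.908, 0.088, 0.003)
t=0.060: state=(0.905, 0.090, 0.005)
continuing one RK4 step at a time; state shown every 10 steps (Δt=0.2):
t=0.200: state=(0.879, 0.102, 0.019)
t=0.400: state=(0.838, 0.121, 0.041)
t=0.600: state=(0.792, 0.141, 0.067)
t=0.800: state=(0.743, 0.161, 0.097)
t=1.000: state=(0.690, 0.179, 0.131)
t=1.200: state=(0.637, 0.195, 0.168)
t=1.400: state=(0.585, 0.208, 0.208)
t=1.600: state=(0.534, 0.216, 0.250)
t=1.800: state=(0.486, 0.221, 0.293)
t=2.000: state=(0.442, 0.221, 0.337)
t=2.200: state=(0.402, 0.217, 0.381)
t=2.400: state=(0.367, 0.210, 0.423)
t=2.600: state=(0.336, 0.200, 0.464)
t=2.800: state=(0.310, 0.188, 0.502)
t=3.000: state=(0.286, 0.175, 0.538)
t=3.200: state=(0.266, 0.162, 0.572)
t=3.400: state=(0.249, 0.148, 0.603)
t=3.600: state=(0.235, 0.135, 0.631)
t=3.800: state=(0.222, 0.122, 0.656)
t=4.000: state=(0.211, 0.109, 0.679)
t=4.200: state=(0.202, 0.098, 0.700)
t=4.400: state=(0.194, 0.088, 0.718)
t=4.600: state=(0.188, 0.078, 0.734)
t=4.800: state=(0.182, 0.069, 0.749)
t=5.000: state=(0.177, 0.061, 0.762)
t=5.200: state=(0.173, 0.054, 0.773)
t=5.400: state=(0.169, 0.048, 0.784)
t=5.420: state=(0.168, 0.047, 0.784)
largest grid value and its neighbours: I(1.880)=0.22119, I(1.900)=0.22121, I(1.920)=0.22119
parabola through these three points peaks at t≈1.899 with I≈0.22121

max I = 0.221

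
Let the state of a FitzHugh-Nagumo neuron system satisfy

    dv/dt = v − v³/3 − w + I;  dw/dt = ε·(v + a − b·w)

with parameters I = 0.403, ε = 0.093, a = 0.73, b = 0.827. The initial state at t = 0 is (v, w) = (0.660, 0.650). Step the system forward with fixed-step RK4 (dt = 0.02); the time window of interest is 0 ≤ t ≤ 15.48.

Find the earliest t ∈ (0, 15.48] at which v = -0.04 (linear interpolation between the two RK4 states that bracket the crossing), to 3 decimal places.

t=0.000: state=(0.660, 0.650)
step 1 (dt=0.02): k1=(0.317, 0.079), k2=(0.318, 0.080), k3=(0.318, 0.080), k4=(0.319, 0.080); state += dt/6·(k1+2k2+2k3+k4)
t=0.020: state=(0.666, 0.652)
t=0.040: state=(0.673, 0.653)
t=0.060: state=(0.679, 0.655)
continuing one RK4 step at a time; state shown every 25 steps (Δt=0.5):
t=0.500: state=(0.828, 0.693)
t=1.000: state=(1.000, 0.742)
t=1.500: state=(1.147, 0.796)
t=2.000: state=(1.247, 0.854)
t=2.500: state=(1.298, 0.913)
t=3.000: state=(1.310, 0.972)
t=3.500: state=(1.294, 1.028)
t=4.000: state=(1.259, 1.081)
t=4.500: state=(1.211, 1.130)
t=5.000: state=(1.152, 1.174)
t=5.500: state=(1.082, 1.214)
t=6.000: state=(0.999, 1.249)
t=6.500: state=(0.900, 1.279)
t=7.000: state=(0.777, 1.302)
t=7.500: state=(0.615, 1.318)
t=8.000: state=(0.387, 1.325)
t=8.500: state=(0.036, 1.319)
t=8.580: state=(-0.037, 1.316)
next step: t=8.600: state=(-0.056, 1.315) — v has crossed -0.04
linear interpolation between t=8.580 (-0.03709) and t=8.600 (-0.05627) → t≈8.583

t = 8.583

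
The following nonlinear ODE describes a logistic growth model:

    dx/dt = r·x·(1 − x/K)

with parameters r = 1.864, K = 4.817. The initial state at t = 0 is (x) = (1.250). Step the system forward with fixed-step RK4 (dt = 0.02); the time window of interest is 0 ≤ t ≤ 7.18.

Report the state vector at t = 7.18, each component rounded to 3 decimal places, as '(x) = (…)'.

t=0.000: state=(1.250)
step 1 (dt=0.02): k1=(1.725), k2=(1.741), k3=(1.741), k4=(1.756); state += dt/6·(k1+2k2+2k3+k4)
t=0.020: state=(1.285)
t=0.040: state=(1.320)
t=0.060: state=(1.356)
continuing one RK4 step at a time; state shown every 25 steps (Δt=0.5):
t=0.500: state=(2.268)
t=1.000: state=(3.339)
t=1.500: state=(4.102)
t=2.000: state=(4.508)
t=2.500: state=(4.690)
t=3.000: state=(4.766)
t=3.500: state=(4.797)
t=4.000: state=(4.809)
t=4.500: state=(4.814)
t=5.000: state=(4.816)
t=5.500: state=(4.817)
t=6.000: state=(4.817)
t=6.500: state=(4.817)
t=7.000: state=(4.817)
t=7.180: state=(4.817)

(x) = (4.817)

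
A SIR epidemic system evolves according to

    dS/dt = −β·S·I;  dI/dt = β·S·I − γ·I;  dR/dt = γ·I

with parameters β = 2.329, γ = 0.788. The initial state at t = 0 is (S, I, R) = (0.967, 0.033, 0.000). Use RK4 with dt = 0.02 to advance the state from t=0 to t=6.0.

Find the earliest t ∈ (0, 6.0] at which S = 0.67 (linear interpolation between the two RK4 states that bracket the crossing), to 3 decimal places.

t=0.000: state=(0.967, 0.033, 0.000)
step 1 (dt=0.02): k1=(-0.074, 0.048, 0.026), k2=(-0.075, 0.049, 0.026), k3=(-0.075, 0.049, 0.026), k4=(-0.076, 0.050, 0.027); state += dt/6·(k1+2k2+2k3+k4)
t=0.020: state=(0.965, 0.034, 0.001)
t=0.040: state=(0.964, 0.035, 0.001)
t=0.060: state=(0.962, 0.036, 0.002)
continuing one RK4 step at a time; state shown every 10 steps (Δt=0.2):
t=0.200: state=(0.950, 0.044, 0.006)
t=0.400: state=(0.928, 0.058, 0.014)
t=0.600: state=(0.899, 0.076, 0.025)
t=0.800: state=(0.864, 0.098, 0.038)
t=1.000: state=(0.820, 0.124, 0.056)
t=1.200: state=(0.769, 0.154, 0.078)
t=1.400: state=(0.710, 0.185, 0.104)
t=1.520: state=(0.673, 0.204, 0.123)
next step: t=1.540: state=(0.666, 0.208, 0.126) — S has crossed 0.67
linear interpolation between t=1.520 (0.67284) and t=1.540 (0.66641) → t≈1.529

t = 1.529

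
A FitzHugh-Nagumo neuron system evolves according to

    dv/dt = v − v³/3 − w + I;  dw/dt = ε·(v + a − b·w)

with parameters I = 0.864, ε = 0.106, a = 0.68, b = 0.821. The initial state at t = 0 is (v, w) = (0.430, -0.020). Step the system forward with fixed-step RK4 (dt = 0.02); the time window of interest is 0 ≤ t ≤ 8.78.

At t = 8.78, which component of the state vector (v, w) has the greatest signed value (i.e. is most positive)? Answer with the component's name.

largest component: w

t=0.000: state=(0.430, -0.020)
step 1 (dt=0.02): k1=(1.287, 0.119), k2=(1.297, 0.121), k3=(1.297, 0.121), k4=(1.306, 0.122); state += dt/6·(k1+2k2+2k3+k4)
t=0.020: state=(0.456, -0.018)
t=0.040: state=(0.482, -0.015)
t=0.060: state=(0.509, -0.013)
continuing one RK4 step at a time; state shown every 25 steps (Δt=0.5):
t=0.500: state=(1.148, 0.057)
t=1.000: state=(1.715, 0.166)
t=1.500: state=(1.914, 0.289)
t=2.000: state=(1.935, 0.412)
t=2.500: state=(1.907, 0.530)
t=3.000: state=(1.868, 0.640)
t=3.500: state=(1.826, 0.744)
t=4.000: state=(1.784, 0.841)
t=4.500: state=(1.741, 0.932)
t=5.000: state=(1.698, 1.017)
t=5.500: state=(1.654, 1.096)
t=6.000: state=(1.611, 1.169)
t=6.500: state=(1.567, 1.237)
t=7.000: state=(1.522, 1.300)
t=7.500: state=(1.477, 1.357)
t=8.000: state=(1.431, 1.410)
t=8.500: state=(1.385, 1.459)
t=8.780: state=(1.358, 1.484)
compare at T: v=1.358, w=1.484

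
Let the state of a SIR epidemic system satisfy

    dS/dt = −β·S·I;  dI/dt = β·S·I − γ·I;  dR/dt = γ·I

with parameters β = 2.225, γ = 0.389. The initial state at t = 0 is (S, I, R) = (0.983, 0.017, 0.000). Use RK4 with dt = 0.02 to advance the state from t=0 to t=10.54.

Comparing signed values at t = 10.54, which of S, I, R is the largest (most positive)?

largest component: R

t=0.000: state=(0.983, 0.017, 0.000)
step 1 (dt=0.02): k1=(-0.037, 0.031, 0.007), k2=(-0.038, 0.031, 0.007), k3=(-0.038, 0.031, 0.007), k4=(-0.039, 0.032, 0.007); state += dt/6·(k1+2k2+2k3+k4)
t=0.020: state=(0.982, 0.018, 0.000)
t=0.040: state=(0.981, 0.018, 0.000)
t=0.060: state=(0.981, 0.019, 0.000)
continuing one RK4 step at a time; state shown every 25 steps (Δt=0.5):
t=0.500: state=(0.953, 0.041, 0.005)
t=1.000: state=(0.887, 0.095, 0.018)
t=1.500: state=(0.758, 0.196, 0.045)
t=2.000: state=(0.564, 0.339, 0.097)
t=2.500: state=(0.359, 0.465, 0.176)
t=3.000: state=(0.206, 0.521, 0.273)
t=3.500: state=(0.116, 0.510, 0.374)
t=4.000: state=(0.067, 0.464, 0.469)
t=4.500: state=(0.041, 0.405, 0.554)
t=5.000: state=(0.027, 0.346, 0.627)
t=5.500: state=(0.019, 0.292, 0.689)
t=6.000: state=(0.014, 0.245, 0.741)
t=6.500: state=(0.011, 0.204, 0.784)
t=7.000: state=(0.009, 0.170, 0.821)
t=7.500: state=(0.008, 0.141, 0.851)
t=8.000: state=(0.007, 0.117, 0.876)
t=8.500: state=(0.006, 0.097, 0.897)
t=9.000: state=(0.005, 0.081, 0.914)
t=9.500: state=(0.005, 0.067, 0.928)
t=10.000: state=(0.005, 0.055, 0.940)
t=10.500: state=(0.004, 0.046, 0.950)
t=10.540: state=(0.004, 0.045, 0.951)
compare at T: S=0.004, I=0.045, R=0.951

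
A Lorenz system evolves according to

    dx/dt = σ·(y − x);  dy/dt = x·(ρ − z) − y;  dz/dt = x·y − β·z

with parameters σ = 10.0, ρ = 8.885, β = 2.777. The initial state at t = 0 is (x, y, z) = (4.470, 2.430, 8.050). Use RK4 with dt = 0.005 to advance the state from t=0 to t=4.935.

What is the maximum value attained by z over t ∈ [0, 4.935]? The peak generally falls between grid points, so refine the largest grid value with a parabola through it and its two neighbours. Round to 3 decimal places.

t=0.000: state=(4.470, 2.430, 8.050)
step 1 (dt=0.005): k1=(-20.400, 1.302, -11.493), k2=(-19.857, 1.384, -11.523), k3=(-19.869, 1.385, -11.518), k4=(-19.337, 1.464, -11.544); state += dt/6·(k1+2k2+2k3+k4)
t=0.005: state=(4.371, 2.437, 7.992)
t=0.010: state=(4.277, 2.445, 7.935)
t=0.015: state=(4.187, 2.453, 7.877)
continuing one RK4 step at a time; state shown every 40 steps (Δt=0.2):
t=0.200: state=(3.064, 3.157, 6.035)
t=0.400: state=(3.931, 4.614, 5.541)
t=0.600: state=(5.391, 6.008, 7.180)
t=0.800: state=(5.738, 5.412, 9.295)
t=1.000: state=(4.601, 4.002, 8.980)
t=1.200: state=(3.862, 3.753, 7.534)
t=1.400: state=(4.088, 4.383, 6.761)
t=1.600: state=(4.822, 5.188, 7.217)
t=1.800: state=(5.246, 5.252, 8.311)
t=2.000: state=(4.888, 4.593, 8.615)
t=2.200: state=(4.378, 4.216, 7.998)
t=2.400: state=(4.316, 4.407, 7.416)
t=2.600: state=(4.637, 4.830, 7.443)
t=2.800: state=(4.931, 4.999, 7.940)
t=3.000: state=(4.869, 4.756, 8.253)
t=3.200: state=(4.606, 4.489, 8.068)
t=3.400: state=(4.488, 4.494, 7.729)
t=3.600: state=(4.602, 4.693, 7.636)
t=3.800: state=(4.772, 4.832, 7.832)
t=4.000: state=(4.799, 4.767, 8.040)
t=4.200: state=(4.686, 4.620, 8.023)
t=4.400: state=(4.593, 4.575, 7.858)
t=4.600: state=(4.616, 4.653, 7.762)
t=4.800: state=(4.702, 4.741, 7.822)
t=4.935: state=(4.739, 4.752, 7.903)
largest grid value and its neighbours: z(0.865)=9.47339, z(0.870)=9.47394, z(0.875)=9.47271
parabola through these three points peaks at t≈0.869 with z≈9.47397

max z = 9.474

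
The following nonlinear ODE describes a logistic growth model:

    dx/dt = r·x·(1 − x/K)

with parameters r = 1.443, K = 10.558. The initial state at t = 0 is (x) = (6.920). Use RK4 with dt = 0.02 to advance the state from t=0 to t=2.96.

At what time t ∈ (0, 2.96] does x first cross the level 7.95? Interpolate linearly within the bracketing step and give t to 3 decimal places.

t = 0.327

t=0.000: state=(6.920)
step 1 (dt=0.02): k1=(3.441), k2=(3.425), k3=(3.425), k4=(3.409); state += dt/6·(k1+2k2+2k3+k4)
t=0.020: state=(6.989)
t=0.040: state=(7.056)
t=0.060: state=(7.124)
continuing one RK4 step at a time; state shown every 5 steps (Δt=0.1):
t=0.100: state=(7.256)
t=0.200: state=(7.574)
t=0.300: state=(7.873)
t=0.320: state=(7.931)
next step: t=0.340: state=(7.987) — x has crossed 7.95
linear interpolation between t=0.320 (7.93062) and t=0.340 (7.98716) → t≈0.327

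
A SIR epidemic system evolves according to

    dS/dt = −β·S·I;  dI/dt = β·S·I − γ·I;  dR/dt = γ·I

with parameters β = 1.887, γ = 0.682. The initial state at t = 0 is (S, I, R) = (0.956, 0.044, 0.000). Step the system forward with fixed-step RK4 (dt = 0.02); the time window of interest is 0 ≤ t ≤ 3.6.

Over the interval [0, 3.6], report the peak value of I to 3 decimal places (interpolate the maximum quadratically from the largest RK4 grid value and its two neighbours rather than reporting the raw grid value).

max I = 0.287

t=0.000: state=(0.956, 0.044, 0.000)
step 1 (dt=0.02): k1=(-0.079, 0.049, 0.030), k2=(-0.080, 0.050, 0.030), k3=(-0.080, 0.050, 0.030), k4=(-0.081, 0.050, 0.031); state += dt/6·(k1+2k2+2k3+k4)
t=0.020: state=(0.954, 0.045, 0.001)
t=0.040: state=(0.953, 0.046, 0.001)
t=0.060: state=(0.951, 0.047, 0.002)
continuing one RK4 step at a time; state shown every 10 steps (Δt=0.2):
t=0.200: state=(0.938, 0.055, 0.007)
t=0.400: state=(0.917, 0.068, 0.015)
t=0.600: state=(0.891, 0.083, 0.025)
t=0.800: state=(0.861, 0.101, 0.038)
t=1.000: state=(0.825, 0.122, 0.053)
t=1.200: state=(0.785, 0.144, 0.071)
t=1.400: state=(0.740, 0.167, 0.092)
t=1.600: state=(0.692, 0.191, 0.117)
t=1.800: state=(0.641, 0.215, 0.145)
t=2.000: state=(0.589, 0.236, 0.175)
t=2.200: state=(0.536, 0.255, 0.209)
t=2.400: state=(0.486, 0.270, 0.245)
t=2.600: state=(0.438, 0.280, 0.282)
t=2.800: state=(0.394, 0.286, 0.321)
t=3.000: state=(0.353, 0.287, 0.360)
t=3.200: state=(0.317, 0.284, 0.399)
t=3.400: state=(0.285, 0.278, 0.437)
t=3.600: state=(0.257, 0.268, 0.474)
largest grid value and its neighbours: I(2.940)=0.28700, I(2.960)=0.28702, I(2.980)=0.28699
parabola through these three points peaks at t≈2.958 with I≈0.28702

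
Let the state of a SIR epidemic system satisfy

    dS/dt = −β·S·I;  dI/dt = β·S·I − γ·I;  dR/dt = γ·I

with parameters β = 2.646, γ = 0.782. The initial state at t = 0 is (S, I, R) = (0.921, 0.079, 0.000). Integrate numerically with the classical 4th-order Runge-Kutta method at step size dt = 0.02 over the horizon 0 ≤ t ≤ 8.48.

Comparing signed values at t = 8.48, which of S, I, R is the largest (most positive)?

t=0.000: state=(0.921, 0.079, 0.000)
step 1 (dt=0.02): k1=(-0.193, 0.131, 0.062), k2=(-0.195, 0.132, 0.063), k3=(-0.195, 0.133, 0.063), k4=(-0.198, 0.134, 0.064); state += dt/6·(k1+2k2+2k3+k4)
t=0.020: state=(0.917, 0.082, 0.001)
t=0.040: state=(0.913, 0.084, 0.003)
t=0.060: state=(0.909, 0.087, 0.004)
continuing one RK4 step at a time; state shown every 25 steps (Δt=0.5):
t=0.500: state=(0.787, 0.167, 0.047)
t=1.000: state=(0.585, 0.281, 0.134)
t=1.500: state=(0.380, 0.358, 0.261)
t=2.000: state=(0.235, 0.361, 0.404)
t=2.500: state=(0.150, 0.313, 0.537)
t=3.000: state=(0.103, 0.250, 0.647)
t=3.500: state=(0.077, 0.190, 0.733)
t=4.000: state=(0.062, 0.141, 0.797)
t=4.500: state=(0.053, 0.103, 0.844)
t=5.000: state=(0.047, 0.074, 0.879)
t=5.500: state=(0.043, 0.053, 0.903)
t=6.000: state=(0.041, 0.038, 0.921)
t=6.500: state=(0.039, 0.027, 0.934)
t=7.000: state=(0.038, 0.019, 0.943)
t=7.500: state=(0.037, 0.014, 0.949)
t=8.000: state=(0.037, 0.010, 0.954)
t=8.480: state=(0.036, 0.007, 0.957)
compare at T: S=0.036, I=0.007, R=0.957

largest component: R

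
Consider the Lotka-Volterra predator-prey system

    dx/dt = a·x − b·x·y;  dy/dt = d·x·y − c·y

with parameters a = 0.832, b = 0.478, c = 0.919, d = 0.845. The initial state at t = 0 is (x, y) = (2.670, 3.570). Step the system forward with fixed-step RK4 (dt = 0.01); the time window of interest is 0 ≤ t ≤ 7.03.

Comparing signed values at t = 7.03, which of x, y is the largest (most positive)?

largest component: x

t=0.000: state=(2.670, 3.570)
step 1 (dt=0.01): k1=(-2.335, 4.774), k2=(-2.355, 4.770), k3=(-2.355, 4.770), k4=(-2.375, 4.765); state += dt/6·(k1+2k2+2k3+k4)
t=0.010: state=(2.646, 3.618)
t=0.020: state=(2.623, 3.665)
t=0.030: state=(2.598, 3.713)
continuing one RK4 step at a time; state shown every 25 steps (Δt=0.25):
t=0.250: state=(2.005, 4.658)
t=0.500: state=(1.356, 5.267)
t=0.750: state=(0.884, 5.285)
t=1.000: state=(0.591, 4.895)
t=1.250: state=(0.419, 4.321)
t=1.500: state=(0.319, 3.709)
t=1.750: state=(0.261, 3.132)
t=2.000: state=(0.228, 2.621)
t=2.250: state=(0.211, 2.181)
t=2.500: state=(0.205, 1.811)
t=2.750: state=(0.207, 1.503)
t=3.000: state=(0.216, 1.249)
t=3.250: state=(0.233, 1.041)
t=3.500: state=(0.255, 0.871)
t=3.750: state=(0.286, 0.733)
t=4.000: state=(0.325, 0.621)
t=4.250: state=(0.373, 0.531)
t=4.500: state=(0.433, 0.460)
t=4.750: state=(0.507, 0.403)
t=5.000: state=(0.596, 0.360)
t=5.250: state=(0.704, 0.328)
t=5.500: state=(0.835, 0.307)
t=5.750: state=(0.992, 0.295)
t=6.000: state=(1.179, 0.295)
t=6.250: state=(1.401, 0.308)
t=6.500: state=(1.660, 0.338)
t=6.750: state=(1.957, 0.393)
t=7.000: state=(2.287, 0.489)
t=7.030: state=(2.328, 0.504)
compare at T: x=2.328, y=0.504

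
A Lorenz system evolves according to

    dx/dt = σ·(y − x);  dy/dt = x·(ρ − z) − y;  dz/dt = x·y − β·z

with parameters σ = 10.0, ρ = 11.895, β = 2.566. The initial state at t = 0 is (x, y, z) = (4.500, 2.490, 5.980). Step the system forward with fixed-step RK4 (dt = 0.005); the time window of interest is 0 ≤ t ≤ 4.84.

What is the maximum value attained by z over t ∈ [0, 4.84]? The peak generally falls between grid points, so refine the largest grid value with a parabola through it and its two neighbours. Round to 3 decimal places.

max z = 14.487

t=0.000: state=(4.500, 2.490, 5.980)
step 1 (dt=0.005): k1=(-20.100, 24.127, -4.140), k2=(-18.994, 23.816, -3.970), k3=(-19.030, 23.831, -3.967), k4=(-17.957, 23.533, -3.801); state += dt/6·(k1+2k2+2k3+k4)
t=0.005: state=(4.405, 2.609, 5.960)
t=0.010: state=(4.320, 2.725, 5.942)
t=0.015: state=(4.245, 2.839, 5.925)
continuing one RK4 step at a time; state shown every 40 steps (Δt=0.2):
t=0.200: state=(5.087, 6.532, 6.805)
t=0.400: state=(7.680, 8.084, 12.397)
t=0.600: state=(5.698, 3.982, 13.967)
t=0.800: state=(3.370, 2.905, 10.437)
t=1.000: state=(3.551, 4.110, 8.025)
t=1.200: state=(5.338, 6.449, 8.561)
t=1.400: state=(6.886, 6.960, 12.180)
t=1.600: state=(5.509, 4.445, 12.885)
t=1.800: state=(4.037, 3.751, 10.494)
t=2.000: state=(4.308, 4.801, 8.965)
t=2.200: state=(5.647, 6.343, 9.836)
t=2.400: state=(6.295, 6.109, 12.081)
t=2.600: state=(5.228, 4.587, 12.000)
t=2.800: state=(4.443, 4.360, 10.378)
t=3.000: state=(4.836, 5.253, 9.644)
t=3.200: state=(5.736, 6.091, 10.608)
t=3.400: state=(5.846, 5.588, 11.824)
t=3.600: state=(5.088, 4.726, 11.406)
t=3.800: state=(4.746, 4.786, 10.366)
t=4.000: state=(5.154, 5.464, 10.164)
t=4.200: state=(5.675, 5.807, 10.980)
t=4.400: state=(5.547, 5.319, 11.527)
t=4.600: state=(5.061, 4.879, 11.056)
t=4.800: state=(4.971, 5.063, 10.450)
t=4.840: state=(5.017, 5.153, 10.400)
largest grid value and its neighbours: z(0.525)=14.48544, z(0.530)=14.48673, z(0.535)=14.48207
parabola through these three points peaks at t≈0.529 with z≈14.48697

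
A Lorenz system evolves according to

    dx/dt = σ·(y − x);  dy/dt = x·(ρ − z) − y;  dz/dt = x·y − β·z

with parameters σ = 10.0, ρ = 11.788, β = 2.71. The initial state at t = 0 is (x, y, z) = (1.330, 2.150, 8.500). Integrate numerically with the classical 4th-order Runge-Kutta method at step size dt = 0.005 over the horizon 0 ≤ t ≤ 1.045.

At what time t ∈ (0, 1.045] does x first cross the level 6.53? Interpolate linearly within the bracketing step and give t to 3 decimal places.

t=0.000: state=(1.330, 2.150, 8.500)
step 1 (dt=0.005): k1=(8.200, 2.223, -20.175), k2=(8.051, 2.353, -19.987), k3=(8.058, 2.351, -19.989), k4=(7.915, 2.481, -19.802); state += dt/6·(k1+2k2+2k3+k4)
t=0.005: state=(1.370, 2.162, 8.400)
t=0.010: state=(1.409, 2.175, 8.302)
t=0.015: state=(1.447, 2.189, 8.206)
continuing one RK4 step at a time; state shown every 10 steps (Δt=0.05):
t=0.050: state=(1.686, 2.325, 7.581)
t=0.100: state=(1.997, 2.626, 6.834)
t=0.150: state=(2.331, 3.053, 6.255)
t=0.200: state=(2.730, 3.613, 5.857)
t=0.250: state=(3.222, 4.313, 5.667)
t=0.300: state=(3.826, 5.151, 5.729)
t=0.350: state=(4.547, 6.101, 6.108)
t=0.400: state=(5.369, 7.089, 6.869)
t=0.450: state=(6.241, 7.972, 8.056)
t=0.465: state=(6.498, 8.187, 8.493)
next step: t=0.470: state=(6.582, 8.251, 8.645) — x has crossed 6.53
linear interpolation between t=0.465 (6.49757) and t=0.470 (6.58156) → t≈0.467

t = 0.467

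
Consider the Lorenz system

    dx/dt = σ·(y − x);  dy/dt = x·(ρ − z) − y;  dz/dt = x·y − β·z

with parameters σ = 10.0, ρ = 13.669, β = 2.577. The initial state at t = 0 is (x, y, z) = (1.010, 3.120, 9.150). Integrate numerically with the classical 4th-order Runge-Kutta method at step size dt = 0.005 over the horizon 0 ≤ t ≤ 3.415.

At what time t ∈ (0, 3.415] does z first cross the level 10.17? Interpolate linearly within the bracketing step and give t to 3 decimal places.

t=0.000: state=(1.010, 3.120, 9.150)
step 1 (dt=0.005): k1=(21.100, 1.444, -20.428), k2=(20.609, 1.733, -20.128), k3=(20.628, 1.726, -20.133), k4=(20.155, 2.014, -19.838); state += dt/6·(k1+2k2+2k3+k4)
t=0.005: state=(1.113, 3.129, 9.049)
t=0.010: state=(1.212, 3.140, 8.952)
t=0.015: state=(1.306, 3.154, 8.857)
continuing one RK4 step at a time; state shown every 40 steps (Δt=0.2):
t=0.200: state=(3.866, 5.363, 7.203)
t=0.365: state=(6.897, 8.849, 10.126)
next step: t=0.370: state=(6.994, 8.925, 10.303) — z has crossed 10.17
linear interpolation between t=0.365 (10.12591) and t=0.370 (10.30297) → t≈0.366

t = 0.366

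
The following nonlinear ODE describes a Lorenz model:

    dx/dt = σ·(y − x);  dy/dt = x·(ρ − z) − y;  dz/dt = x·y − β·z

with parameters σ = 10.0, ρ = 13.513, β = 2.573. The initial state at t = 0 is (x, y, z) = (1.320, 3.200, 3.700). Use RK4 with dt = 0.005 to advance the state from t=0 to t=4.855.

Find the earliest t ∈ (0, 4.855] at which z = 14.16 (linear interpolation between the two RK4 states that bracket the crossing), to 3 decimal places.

t=0.000: state=(1.320, 3.200, 3.700)
step 1 (dt=0.005): k1=(18.800, 9.753, -5.296), k2=(18.574, 10.208, -5.078), k3=(18.591, 10.201, -5.080), k4=(18.380, 10.650, -4.861); state += dt/6·(k1+2k2+2k3+k4)
t=0.005: state=(1.413, 3.251, 3.675)
t=0.010: state=(1.504, 3.306, 3.651)
t=0.015: state=(1.593, 3.366, 3.630)
continuing one RK4 step at a time; state shown every 40 steps (Δt=0.2):
t=0.200: state=(5.392, 8.145, 5.324)
t=0.350: state=(9.545, 11.292, 13.802)
next step: t=0.355: state=(9.628, 11.213, 14.161) — z has crossed 14.16
linear interpolation between t=0.350 (13.80178) and t=0.355 (14.16135) → t≈0.355

t = 0.355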